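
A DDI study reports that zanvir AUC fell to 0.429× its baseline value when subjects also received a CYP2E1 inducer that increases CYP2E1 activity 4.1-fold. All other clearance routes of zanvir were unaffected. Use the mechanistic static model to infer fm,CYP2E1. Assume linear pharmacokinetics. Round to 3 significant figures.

Call the CYP2E1 fraction fm. After the interaction, CL_new/CL_old = fm × 4.1 + (1 − fm).
AUC ratio = 1 / (new CL fraction), so new CL fraction = 1 / 0.429 = 2.331.
fm × 4.1 + 1 − fm = 2.331  ⇒  fm × (4.1 − 1) = 1.331  ⇒  fm = 0.429.

0.429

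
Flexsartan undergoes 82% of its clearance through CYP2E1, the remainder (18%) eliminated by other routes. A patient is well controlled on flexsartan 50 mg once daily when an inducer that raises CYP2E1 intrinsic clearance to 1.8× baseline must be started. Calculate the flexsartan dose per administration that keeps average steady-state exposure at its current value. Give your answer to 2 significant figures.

The CYP2E1 pathway (82% of clearance) is boosted to 1.8× activity: 0.82 × 1.8 = 1.476.
Non-CYP routes (18%) are unchanged.
New clearance relative to baseline: 1.476 + 0.18 = 1.656.
Css,avg = (dose rate)/CL, so holding Css fixed requires dose ∝ CL: 50 × 1.656 = 83 mg.

83 mg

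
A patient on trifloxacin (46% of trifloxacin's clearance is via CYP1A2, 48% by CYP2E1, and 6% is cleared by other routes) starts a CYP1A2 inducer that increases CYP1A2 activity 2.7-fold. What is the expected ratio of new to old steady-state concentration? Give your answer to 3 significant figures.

The CYP1A2 pathway (46% of clearance) rises to 2.7× activity: 0.46 × 2.7 = 1.242.
CYP2E1 (48%) and the residual 6% are unaffected.
Relative clearance = 1.242 + 0.48 + 0.06 = 1.782.
Since steady-state concentration ∝ 1/CL, the ratio is 1 / 1.782 = 0.561.

0.561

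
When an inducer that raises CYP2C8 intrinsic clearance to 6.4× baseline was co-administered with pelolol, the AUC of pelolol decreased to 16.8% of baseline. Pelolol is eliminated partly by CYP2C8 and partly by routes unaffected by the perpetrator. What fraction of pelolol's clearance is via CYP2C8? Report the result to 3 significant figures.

0.917

Let x = fm,CYP2C8. Because AUC ∝ 1/CL, relative clearance rose to 1/0.168 = 5.952.
Setting x·6.4 + (1 − x) = 5.952 and solving: x = (5.952 − 1)/(6.4 − 1) = 0.917.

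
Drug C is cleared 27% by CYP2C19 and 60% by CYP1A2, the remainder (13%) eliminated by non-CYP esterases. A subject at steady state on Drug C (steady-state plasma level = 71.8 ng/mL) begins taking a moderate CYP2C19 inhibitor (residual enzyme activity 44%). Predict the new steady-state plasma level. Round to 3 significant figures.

The CYP2C19 pathway (27% of clearance) drops to 0.44× activity: 0.27 × 0.44 = 0.1188.
CYP1A2 (60%) and the residual 13% are unaffected.
CL_new/CL_old = 0.1188 + 0.6 + 0.13 = 0.8488.
New steady-state plasma level = baseline ÷ relative clearance = 71.8 / 0.8488 = 84.6 ng/mL.

84.6 ng/mL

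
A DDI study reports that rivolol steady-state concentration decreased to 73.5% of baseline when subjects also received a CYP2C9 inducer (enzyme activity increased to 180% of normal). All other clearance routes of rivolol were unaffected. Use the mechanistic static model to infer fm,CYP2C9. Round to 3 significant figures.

0.451

Call the CYP2C9 fraction fm. After the interaction, CL_new/CL_old = fm × 1.8 + (1 − fm).
Steady-state concentration ratio = 1 / (new CL fraction), so new CL fraction = 1 / 0.735 = 1.361.
fm × 1.8 + 1 − fm = 1.361  ⇒  fm × (1.8 − 1) = 0.3605  ⇒  fm = 0.451.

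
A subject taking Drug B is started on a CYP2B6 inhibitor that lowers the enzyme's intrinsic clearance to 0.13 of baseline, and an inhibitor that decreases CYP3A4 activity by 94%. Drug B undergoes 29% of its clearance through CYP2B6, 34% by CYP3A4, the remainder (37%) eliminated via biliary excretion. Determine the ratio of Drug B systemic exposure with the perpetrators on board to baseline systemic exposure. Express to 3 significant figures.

The CYP2B6 pathway (29% of clearance) drops to 0.13× activity: 0.29 × 0.13 = 0.0377.
The CYP3A4 pathway (34% of clearance) falls to 0.06× activity: 0.34 × 0.06 = 0.0204.
Non-CYP routes (37%) are unchanged.
CL_new/CL_old = 0.0377 + 0.0204 + 0.37 = 0.4281.
Because systemic exposure varies inversely with clearance, the combined effect is 1 / 0.4281 = 2.34.

2.34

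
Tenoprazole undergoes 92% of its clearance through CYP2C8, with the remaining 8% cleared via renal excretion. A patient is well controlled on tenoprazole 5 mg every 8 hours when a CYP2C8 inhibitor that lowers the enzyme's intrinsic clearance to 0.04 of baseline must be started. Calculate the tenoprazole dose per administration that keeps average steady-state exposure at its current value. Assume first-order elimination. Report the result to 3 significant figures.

0.584 mg

The CYP2C8 pathway (92% of clearance) drops to 0.04× activity: 0.92 × 0.04 = 0.0368.
The remaining 8% of clearance is unaffected.
New clearance relative to baseline: 0.0368 + 0.08 = 0.1168.
Css,avg = (dose rate)/CL, so holding Css fixed requires dose ∝ CL: 5 × 0.1168 = 0.584 mg.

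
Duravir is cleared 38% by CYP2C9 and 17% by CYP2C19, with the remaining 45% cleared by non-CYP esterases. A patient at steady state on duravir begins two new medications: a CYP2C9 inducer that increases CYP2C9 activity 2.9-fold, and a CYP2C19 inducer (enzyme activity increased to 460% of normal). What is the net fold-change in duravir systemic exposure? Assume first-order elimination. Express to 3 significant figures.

CYP2C9: 0.38 × 2.9 = 1.102
CYP2C19: 0.17 × 4.6 = 0.782
Other: 0.45 (unchanged)
New clearance relative to baseline: 1.102 + 0.782 + 0.45 = 2.334.
Systemic exposure ∝ 1/CL: fold-change = 1 / 2.334 = 0.428.

0.428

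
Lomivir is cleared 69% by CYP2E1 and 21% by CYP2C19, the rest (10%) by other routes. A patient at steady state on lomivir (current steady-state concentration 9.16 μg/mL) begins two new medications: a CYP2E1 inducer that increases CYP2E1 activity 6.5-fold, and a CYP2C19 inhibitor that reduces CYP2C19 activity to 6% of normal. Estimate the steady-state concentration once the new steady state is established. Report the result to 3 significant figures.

1.99 μg/mL

The CYP2E1 pathway (69% of clearance) is boosted to 6.5× activity: 0.69 × 6.5 = 4.485.
The CYP2C19 pathway (21% of clearance) drops to 0.06× activity: 0.21 × 0.06 = 0.0126.
The remaining 10% of clearance is unaffected.
CL_new/CL_old = 4.485 + 0.0126 + 0.1 = 4.5976.
New steady-state concentration = 9.16 / 4.5976 = 1.99 μg/mL (concentration scales inversely with clearance).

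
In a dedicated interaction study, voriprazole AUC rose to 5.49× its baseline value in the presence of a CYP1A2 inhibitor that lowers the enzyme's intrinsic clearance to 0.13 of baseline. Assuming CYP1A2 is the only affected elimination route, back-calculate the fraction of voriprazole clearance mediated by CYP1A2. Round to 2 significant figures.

0.94

CL'/CL = 1 / 5.49 = 0.1821
0.13·fm + (1 − fm) = 0.1821
fm = (0.1821 − 1) / (0.13 − 1) = 0.94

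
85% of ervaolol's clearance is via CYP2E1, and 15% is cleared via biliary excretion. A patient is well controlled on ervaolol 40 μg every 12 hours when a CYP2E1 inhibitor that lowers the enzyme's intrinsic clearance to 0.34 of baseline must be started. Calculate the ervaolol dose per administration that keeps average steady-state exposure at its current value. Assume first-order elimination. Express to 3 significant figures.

The CYP2E1 pathway (85% of clearance) is reduced to 0.34× activity: 0.85 × 0.34 = 0.289.
Non-CYP routes (15%) are unchanged.
CL_new/CL_old = 0.289 + 0.15 = 0.439.
Css,avg = (dose rate)/CL, so holding Css fixed requires dose ∝ CL: 40 × 0.439 = 17.6 μg.

17.6 μg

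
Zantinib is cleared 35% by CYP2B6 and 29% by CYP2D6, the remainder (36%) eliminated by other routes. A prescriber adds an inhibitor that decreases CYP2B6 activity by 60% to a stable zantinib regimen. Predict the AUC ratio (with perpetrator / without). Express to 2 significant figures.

1.3

The CYP2B6 pathway (35% of clearance) drops to 0.4× activity: 0.35 × 0.4 = 0.14.
CYP2D6 (29%) and the residual 36% are unaffected.
CL_new/CL_old = 0.14 + 0.29 + 0.36 = 0.79.
Since AUC ∝ 1/CL, the ratio is 1 / 0.79 = 1.3.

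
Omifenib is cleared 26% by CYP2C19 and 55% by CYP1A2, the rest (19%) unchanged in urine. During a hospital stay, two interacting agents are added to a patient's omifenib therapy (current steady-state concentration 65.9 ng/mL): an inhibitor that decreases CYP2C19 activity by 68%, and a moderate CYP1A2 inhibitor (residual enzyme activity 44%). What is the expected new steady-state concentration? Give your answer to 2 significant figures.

1.3 × 10² ng/mL

The CYP2C19 pathway (26% of clearance) falls to 0.32× activity: 0.26 × 0.32 = 0.0832.
The CYP1A2 pathway (55% of clearance) falls to 0.44× activity: 0.55 × 0.44 = 0.242.
Non-CYP routes (19%) are unchanged.
CL_new/CL_old = 0.0832 + 0.242 + 0.19 = 0.5152.
Dividing the baseline by the relative clearance: 65.9 / 0.5152 = 1.3 × 10² ng/mL.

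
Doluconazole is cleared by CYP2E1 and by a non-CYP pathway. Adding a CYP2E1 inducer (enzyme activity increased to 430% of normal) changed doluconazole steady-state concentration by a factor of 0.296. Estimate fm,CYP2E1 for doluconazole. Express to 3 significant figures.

0.721

Write x for the fraction cleared via CYP2E1. The observed steady-state concentration change means clearance rose to 1/0.296 = 3.378 of baseline.
Only the CYP2E1 route changed, so 3.378 = x·4.3 + (1 − x), giving x = 0.721.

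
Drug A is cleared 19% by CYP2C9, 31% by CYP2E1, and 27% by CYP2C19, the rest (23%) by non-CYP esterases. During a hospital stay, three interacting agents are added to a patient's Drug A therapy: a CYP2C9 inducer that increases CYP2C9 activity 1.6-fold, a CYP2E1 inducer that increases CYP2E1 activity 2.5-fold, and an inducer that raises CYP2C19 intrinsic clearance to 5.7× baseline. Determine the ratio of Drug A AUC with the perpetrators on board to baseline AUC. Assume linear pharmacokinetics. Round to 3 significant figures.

The CYP2C9 pathway (19% of clearance) rises to 1.6× activity: 0.19 × 1.6 = 0.304.
The CYP2E1 pathway (31% of clearance) is boosted to 2.5× activity: 0.31 × 2.5 = 0.775.
The CYP2C19 pathway (27% of clearance) increases to 5.7× activity: 0.27 × 5.7 = 1.539.
Non-CYP routes (23%) are unchanged.
New clearance relative to baseline: 0.304 + 0.775 + 1.539 + 0.23 = 2.848.
Because AUC varies inversely with clearance, the combined effect is 1 / 2.848 = 0.351.

0.351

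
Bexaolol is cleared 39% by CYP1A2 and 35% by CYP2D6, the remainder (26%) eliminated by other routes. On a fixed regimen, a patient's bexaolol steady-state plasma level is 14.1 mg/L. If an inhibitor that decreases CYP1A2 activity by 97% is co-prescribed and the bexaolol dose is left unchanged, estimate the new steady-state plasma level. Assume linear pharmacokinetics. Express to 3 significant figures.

22.7 mg/L

CYP1A2: 0.39 × 0.03 = 0.0117
CYP2D6: 0.35 (unchanged)
Other: 0.26 (unchanged)
CL_new/CL_old = 0.0117 + 0.35 + 0.26 = 0.6217.
With dosing unchanged, steady-state plasma level scales as 1/CL: 14.1 / 0.6217 = 22.7 mg/L.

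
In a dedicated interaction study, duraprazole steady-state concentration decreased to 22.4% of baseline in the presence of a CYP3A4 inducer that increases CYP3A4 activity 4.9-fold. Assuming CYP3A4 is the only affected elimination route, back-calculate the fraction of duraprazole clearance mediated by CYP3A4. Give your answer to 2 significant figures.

CL'/CL = 1 / 0.224 = 4.464
4.9·fm + (1 − fm) = 4.464
fm = (4.464 − 1) / (4.9 − 1) = 0.89

0.89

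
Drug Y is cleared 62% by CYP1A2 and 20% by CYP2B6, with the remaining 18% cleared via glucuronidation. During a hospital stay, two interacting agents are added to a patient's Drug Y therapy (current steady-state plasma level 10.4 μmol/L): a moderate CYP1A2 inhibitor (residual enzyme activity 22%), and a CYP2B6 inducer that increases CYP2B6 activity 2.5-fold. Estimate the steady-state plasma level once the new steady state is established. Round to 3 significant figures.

12.7 μmol/L

The CYP1A2 pathway (62% of clearance) drops to 0.22× activity: 0.62 × 0.22 = 0.1364.
The CYP2B6 pathway (20% of clearance) is boosted to 2.5× activity: 0.2 × 2.5 = 0.5.
The remaining 18% of clearance is unaffected.
Relative clearance = 0.1364 + 0.5 + 0.18 = 0.8164.
Steady-state plasma level ∝ 1/CL: new value = 10.4 / 0.8164 = 12.7 μmol/L.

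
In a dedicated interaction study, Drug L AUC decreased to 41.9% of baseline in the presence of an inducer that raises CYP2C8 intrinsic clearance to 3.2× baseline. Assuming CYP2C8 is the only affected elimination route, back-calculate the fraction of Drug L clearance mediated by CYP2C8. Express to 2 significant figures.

0.63

Call the CYP2C8 fraction fm. After the interaction, CL_new/CL_old = fm × 3.2 + (1 − fm).
AUC ratio = 1 / (new CL fraction), so new CL fraction = 1 / 0.419 = 2.387.
fm × 3.2 + 1 − fm = 2.387  ⇒  fm × (3.2 − 1) = 1.387  ⇒  fm = 0.63.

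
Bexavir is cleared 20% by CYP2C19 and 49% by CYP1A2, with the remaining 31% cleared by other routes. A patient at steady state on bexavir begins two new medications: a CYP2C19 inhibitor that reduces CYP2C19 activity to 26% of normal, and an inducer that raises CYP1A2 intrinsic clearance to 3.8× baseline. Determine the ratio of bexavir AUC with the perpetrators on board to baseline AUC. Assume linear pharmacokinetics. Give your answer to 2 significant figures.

0.45

CYP2C19: 0.2 × 0.26 = 0.052
CYP1A2: 0.49 × 3.8 = 1.862
Other: 0.31 (unchanged)
New clearance relative to baseline: 0.052 + 1.862 + 0.31 = 2.224.
Net AUC ratio = 1 / 2.224 = 0.45.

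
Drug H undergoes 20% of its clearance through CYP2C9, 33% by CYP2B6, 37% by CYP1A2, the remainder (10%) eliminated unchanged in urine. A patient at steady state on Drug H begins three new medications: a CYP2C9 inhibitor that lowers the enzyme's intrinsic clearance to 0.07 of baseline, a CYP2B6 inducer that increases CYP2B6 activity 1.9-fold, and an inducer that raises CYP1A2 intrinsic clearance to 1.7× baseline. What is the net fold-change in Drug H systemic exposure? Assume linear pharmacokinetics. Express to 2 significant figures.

0.73

The CYP2C9 pathway (20% of clearance) drops to 0.07× activity: 0.2 × 0.07 = 0.014.
The CYP2B6 pathway (33% of clearance) rises to 1.9× activity: 0.33 × 1.9 = 0.627.
The CYP1A2 pathway (37% of clearance) increases to 1.7× activity: 0.37 × 1.7 = 0.629.
The remaining 10% of clearance is unaffected.
CL_new/CL_old = 0.014 + 0.627 + 0.629 + 0.1 = 1.37.
Net systemic exposure ratio = 1 / 1.37 = 0.73.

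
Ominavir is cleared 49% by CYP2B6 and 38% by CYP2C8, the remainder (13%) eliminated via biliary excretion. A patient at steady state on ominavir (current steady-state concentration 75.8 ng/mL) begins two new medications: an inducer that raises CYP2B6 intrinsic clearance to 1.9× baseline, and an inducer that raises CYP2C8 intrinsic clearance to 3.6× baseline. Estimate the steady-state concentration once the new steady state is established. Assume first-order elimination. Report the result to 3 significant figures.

31.2 ng/mL

CYP2B6: 0.49 × 1.9 = 0.931
CYP2C8: 0.38 × 3.6 = 1.368
Other: 0.13 (unchanged)
CL_new/CL_old = 0.931 + 1.368 + 0.13 = 2.429.
New steady-state concentration = 75.8 / 2.429 = 31.2 ng/mL (concentration scales inversely with clearance).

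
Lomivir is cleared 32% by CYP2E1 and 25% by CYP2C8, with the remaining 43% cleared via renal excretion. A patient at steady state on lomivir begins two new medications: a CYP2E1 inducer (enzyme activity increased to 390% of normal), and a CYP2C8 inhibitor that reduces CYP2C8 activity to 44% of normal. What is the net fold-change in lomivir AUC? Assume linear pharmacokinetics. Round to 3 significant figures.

CYP2E1: 0.32 × 3.9 = 1.248
CYP2C8: 0.25 × 0.44 = 0.11
Other: 0.43 (unchanged)
CL_new/CL_old = 1.248 + 0.11 + 0.43 = 1.788.
Net AUC ratio = 1 / 1.788 = 0.559.

0.559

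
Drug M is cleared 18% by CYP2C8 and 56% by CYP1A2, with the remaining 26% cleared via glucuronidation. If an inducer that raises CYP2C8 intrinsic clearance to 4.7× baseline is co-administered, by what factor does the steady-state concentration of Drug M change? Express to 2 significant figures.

The CYP2C8 pathway (18% of clearance) is boosted to 4.7× activity: 0.18 × 4.7 = 0.846.
CYP1A2 (56%) and the residual 26% are unaffected.
New clearance relative to baseline: 0.846 + 0.56 + 0.26 = 1.666.
Since steady-state concentration ∝ 1/CL, the ratio is 1 / 1.666 = 0.60.

0.60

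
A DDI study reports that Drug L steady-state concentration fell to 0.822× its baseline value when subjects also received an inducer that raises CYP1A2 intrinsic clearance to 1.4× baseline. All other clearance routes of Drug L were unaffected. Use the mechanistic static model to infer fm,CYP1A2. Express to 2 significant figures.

Write x for the fraction cleared via CYP1A2. The observed steady-state concentration change means clearance rose to 1/0.822 = 1.217 of baseline.
Setting x·1.4 + (1 − x) = 1.217 and solving: x = (1.217 − 1)/(1.4 − 1) = 0.54.

0.54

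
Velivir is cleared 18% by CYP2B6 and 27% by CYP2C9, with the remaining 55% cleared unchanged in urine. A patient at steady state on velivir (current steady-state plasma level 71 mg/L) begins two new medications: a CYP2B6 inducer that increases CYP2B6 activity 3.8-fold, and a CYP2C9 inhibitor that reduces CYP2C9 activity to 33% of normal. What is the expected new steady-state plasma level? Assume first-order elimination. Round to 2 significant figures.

The CYP2B6 pathway (18% of clearance) rises to 3.8× activity: 0.18 × 3.8 = 0.684.
The CYP2C9 pathway (27% of clearance) drops to 0.33× activity: 0.27 × 0.33 = 0.0891.
Non-CYP routes (55%) are unchanged.
New clearance relative to baseline: 0.684 + 0.0891 + 0.55 = 1.3231.
Dividing the baseline by the relative clearance: 71 / 1.3231 = 54 mg/L.

54 mg/L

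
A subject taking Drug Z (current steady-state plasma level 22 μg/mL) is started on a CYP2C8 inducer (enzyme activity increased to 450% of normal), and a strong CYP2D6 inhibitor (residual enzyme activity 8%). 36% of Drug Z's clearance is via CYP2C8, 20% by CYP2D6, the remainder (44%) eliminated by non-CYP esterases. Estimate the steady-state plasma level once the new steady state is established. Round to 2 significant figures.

The CYP2C8 pathway (36% of clearance) is boosted to 4.5× activity: 0.36 × 4.5 = 1.62.
The CYP2D6 pathway (20% of clearance) falls to 0.08× activity: 0.2 × 0.08 = 0.016.
The remaining 44% of clearance is unaffected.
New clearance relative to baseline: 1.62 + 0.016 + 0.44 = 2.076.
Steady-state plasma level ∝ 1/CL: new value = 22 / 2.076 = 11 μg/mL.

11 μg/mL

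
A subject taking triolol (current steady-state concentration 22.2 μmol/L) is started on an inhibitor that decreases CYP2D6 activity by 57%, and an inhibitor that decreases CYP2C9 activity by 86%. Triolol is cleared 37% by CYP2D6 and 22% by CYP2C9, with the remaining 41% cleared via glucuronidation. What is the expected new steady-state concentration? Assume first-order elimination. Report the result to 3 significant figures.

CYP2D6: 0.37 × 0.43 = 0.1591
CYP2C9: 0.22 × 0.14 = 0.0308
Other: 0.41 (unchanged)
CL_new/CL_old = 0.1591 + 0.0308 + 0.41 = 0.5999.
Steady-state concentration ∝ 1/CL: new value = 22.2 / 0.5999 = 37.0 μmol/L.

37.0 μmol/L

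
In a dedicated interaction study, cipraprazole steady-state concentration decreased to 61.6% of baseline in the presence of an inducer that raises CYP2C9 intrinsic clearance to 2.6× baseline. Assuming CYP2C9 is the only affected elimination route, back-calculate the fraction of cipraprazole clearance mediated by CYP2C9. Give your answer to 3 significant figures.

CL'/CL = 1 / 0.616 = 1.623
2.6·fm + (1 − fm) = 1.623
fm = (1.623 − 1) / (2.6 − 1) = 0.390

0.390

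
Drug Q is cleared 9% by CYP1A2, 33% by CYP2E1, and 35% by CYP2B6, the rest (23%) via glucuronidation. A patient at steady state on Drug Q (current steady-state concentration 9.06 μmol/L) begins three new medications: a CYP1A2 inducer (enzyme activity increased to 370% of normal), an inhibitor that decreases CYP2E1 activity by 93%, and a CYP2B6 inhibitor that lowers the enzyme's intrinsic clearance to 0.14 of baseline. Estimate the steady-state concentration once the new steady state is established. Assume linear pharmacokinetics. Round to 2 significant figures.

14 μmol/L

CYP1A2: 0.09 × 3.7 = 0.333
CYP2E1: 0.33 × 0.07 = 0.0231
CYP2B6: 0.35 × 0.14 = 0.049
Other: 0.23 (unchanged)
Relative clearance = 0.333 + 0.0231 + 0.049 + 0.23 = 0.6351.
New steady-state concentration = 9.06 / 0.6351 = 14 μmol/L (concentration scales inversely with clearance).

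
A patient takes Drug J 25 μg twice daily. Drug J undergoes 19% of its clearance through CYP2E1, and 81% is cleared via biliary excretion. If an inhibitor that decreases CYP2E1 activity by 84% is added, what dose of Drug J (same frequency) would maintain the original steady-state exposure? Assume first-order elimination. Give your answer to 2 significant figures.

21 μg

The CYP2E1 pathway (19% of clearance) falls to 0.16× activity: 0.19 × 0.16 = 0.0304.
The remaining 81% of clearance is unaffected.
Relative clearance = 0.0304 + 0.81 = 0.8404.
Css,avg = (dose rate)/CL, so holding Css fixed requires dose ∝ CL: 25 × 0.8404 = 21 μg.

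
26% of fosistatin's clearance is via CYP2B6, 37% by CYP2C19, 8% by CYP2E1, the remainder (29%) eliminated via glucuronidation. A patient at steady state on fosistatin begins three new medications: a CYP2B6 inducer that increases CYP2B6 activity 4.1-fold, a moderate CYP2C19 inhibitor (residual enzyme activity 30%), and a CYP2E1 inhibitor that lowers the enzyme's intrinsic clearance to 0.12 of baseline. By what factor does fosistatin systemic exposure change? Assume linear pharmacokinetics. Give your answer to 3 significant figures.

The CYP2B6 pathway (26% of clearance) rises to 4.1× activity: 0.26 × 4.1 = 1.066.
The CYP2C19 pathway (37% of clearance) is reduced to 0.3× activity: 0.37 × 0.3 = 0.111.
The CYP2E1 pathway (8% of clearance) drops to 0.12× activity: 0.08 × 0.12 = 0.0096.
Non-CYP routes (29%) are unchanged.
CL_new/CL_old = 1.066 + 0.111 + 0.0096 + 0.29 = 1.4766.
Because systemic exposure varies inversely with clearance, the combined effect is 1 / 1.4766 = 0.677.

0.677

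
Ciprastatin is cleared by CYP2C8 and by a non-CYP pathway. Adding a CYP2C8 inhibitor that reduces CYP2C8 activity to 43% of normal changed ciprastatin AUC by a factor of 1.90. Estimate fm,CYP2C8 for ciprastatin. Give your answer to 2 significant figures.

0.83

Let x = fm,CYP2C8. Because AUC ∝ 1/CL, relative clearance fell to 1/1.90 = 0.5263.
Setting x·0.43 + (1 − x) = 0.5263 and solving: x = (0.5263 − 1)/(0.43 − 1) = 0.83.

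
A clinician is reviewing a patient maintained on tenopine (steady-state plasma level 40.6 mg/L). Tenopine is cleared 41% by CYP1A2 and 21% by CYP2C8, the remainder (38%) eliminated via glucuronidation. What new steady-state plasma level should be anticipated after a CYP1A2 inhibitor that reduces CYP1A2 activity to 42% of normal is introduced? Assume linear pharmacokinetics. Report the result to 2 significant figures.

The CYP1A2 pathway (41% of clearance) drops to 0.42× activity: 0.41 × 0.42 = 0.1722.
CYP2C8 (21%) and the residual 38% are unaffected.
New clearance relative to baseline: 0.1722 + 0.21 + 0.38 = 0.7622.
With dosing unchanged, steady-state plasma level scales as 1/CL: 40.6 / 0.7622 = 53 mg/L.

53 mg/L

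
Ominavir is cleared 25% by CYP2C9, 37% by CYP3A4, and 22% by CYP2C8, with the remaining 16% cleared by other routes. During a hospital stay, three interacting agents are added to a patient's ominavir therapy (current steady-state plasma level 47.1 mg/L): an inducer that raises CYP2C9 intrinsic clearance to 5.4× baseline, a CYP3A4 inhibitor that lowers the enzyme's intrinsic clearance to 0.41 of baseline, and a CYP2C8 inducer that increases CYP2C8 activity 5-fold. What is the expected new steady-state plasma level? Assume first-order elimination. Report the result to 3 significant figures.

The CYP2C9 pathway (25% of clearance) is boosted to 5.4× activity: 0.25 × 5.4 = 1.35.
The CYP3A4 pathway (37% of clearance) falls to 0.41× activity: 0.37 × 0.41 = 0.1517.
The CYP2C8 pathway (22% of clearance) increases to 5× activity: 0.22 × 5 = 1.1.
Non-CYP routes (16%) are unchanged.
New clearance relative to baseline: 1.35 + 0.1517 + 1.1 + 0.16 = 2.7617.
New steady-state plasma level = 47.1 / 2.7617 = 17.1 mg/L (concentration scales inversely with clearance).

17.1 mg/L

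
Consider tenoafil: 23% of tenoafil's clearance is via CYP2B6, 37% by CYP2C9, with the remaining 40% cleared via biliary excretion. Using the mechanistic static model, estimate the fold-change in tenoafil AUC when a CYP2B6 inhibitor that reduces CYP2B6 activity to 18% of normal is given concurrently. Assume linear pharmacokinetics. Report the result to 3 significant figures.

1.23

The CYP2B6 pathway (23% of clearance) falls to 0.18× activity: 0.23 × 0.18 = 0.0414.
CYP2C9 (37%) and the residual 40% are unaffected.
New clearance relative to baseline: 0.0414 + 0.37 + 0.4 = 0.8114.
Since AUC ∝ 1/CL, the ratio is 1 / 0.8114 = 1.23.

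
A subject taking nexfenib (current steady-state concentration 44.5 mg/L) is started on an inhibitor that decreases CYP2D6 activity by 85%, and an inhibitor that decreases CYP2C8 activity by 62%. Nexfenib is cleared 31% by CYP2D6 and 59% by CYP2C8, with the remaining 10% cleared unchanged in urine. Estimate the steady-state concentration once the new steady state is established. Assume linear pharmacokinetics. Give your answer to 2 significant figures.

1.2 × 10² mg/L

The CYP2D6 pathway (31% of clearance) falls to 0.15× activity: 0.31 × 0.15 = 0.0465.
The CYP2C8 pathway (59% of clearance) drops to 0.38× activity: 0.59 × 0.38 = 0.2242.
Non-CYP routes (10%) are unchanged.
New clearance relative to baseline: 0.0465 + 0.2242 + 0.1 = 0.3707.
Steady-state concentration ∝ 1/CL: new value = 44.5 / 0.3707 = 1.2 × 10² mg/L.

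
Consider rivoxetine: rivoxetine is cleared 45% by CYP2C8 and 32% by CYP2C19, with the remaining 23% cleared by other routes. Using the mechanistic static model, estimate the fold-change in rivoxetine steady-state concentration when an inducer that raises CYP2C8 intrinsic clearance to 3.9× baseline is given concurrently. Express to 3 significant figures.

0.434

The CYP2C8 pathway (45% of clearance) rises to 3.9× activity: 0.45 × 3.9 = 1.755.
CYP2C19 (32%) and the residual 23% are unaffected.
New clearance relative to baseline: 1.755 + 0.32 + 0.23 = 2.305.
Steady-state concentration ratio = CL_old/CL_new = 1 / 2.305 = 0.434.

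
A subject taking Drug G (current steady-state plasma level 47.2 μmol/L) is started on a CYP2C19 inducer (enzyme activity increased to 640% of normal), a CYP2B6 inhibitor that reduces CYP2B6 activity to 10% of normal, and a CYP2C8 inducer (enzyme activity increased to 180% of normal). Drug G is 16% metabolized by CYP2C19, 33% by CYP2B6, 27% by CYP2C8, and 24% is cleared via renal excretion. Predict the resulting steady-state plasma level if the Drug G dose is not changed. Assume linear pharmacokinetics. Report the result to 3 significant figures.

26.5 μmol/L

CYP2C19: 0.16 × 6.4 = 1.024
CYP2B6: 0.33 × 0.1 = 0.033
CYP2C8: 0.27 × 1.8 = 0.486
Other: 0.24 (unchanged)
Relative clearance = 1.024 + 0.033 + 0.486 + 0.24 = 1.783.
Steady-state plasma level ∝ 1/CL: new value = 47.2 / 1.783 = 26.5 μmol/L.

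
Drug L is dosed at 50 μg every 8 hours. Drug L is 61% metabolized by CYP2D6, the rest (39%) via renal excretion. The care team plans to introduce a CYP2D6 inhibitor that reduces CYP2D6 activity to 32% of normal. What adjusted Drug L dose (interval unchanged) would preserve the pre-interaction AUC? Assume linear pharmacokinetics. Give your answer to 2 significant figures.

29 μg

CYP2D6: 0.61 × 0.32 = 0.1952
Other: 0.39 (unchanged)
Relative clearance = 0.1952 + 0.39 = 0.5852.
To maintain the same steady-state level, dose must scale with clearance: new dose = 50 × 0.5852 = 29 μg.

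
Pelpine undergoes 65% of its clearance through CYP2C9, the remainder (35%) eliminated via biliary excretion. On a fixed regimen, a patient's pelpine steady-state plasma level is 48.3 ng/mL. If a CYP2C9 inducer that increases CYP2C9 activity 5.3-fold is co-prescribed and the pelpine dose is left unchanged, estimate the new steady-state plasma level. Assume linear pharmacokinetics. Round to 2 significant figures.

CYP2C9: 0.65 × 5.3 = 3.445
Other: 0.35 (unchanged)
Relative clearance = 3.445 + 0.35 = 3.795.
New steady-state plasma level = baseline ÷ relative clearance = 48.3 / 3.795 = 13 ng/mL.

13 ng/mL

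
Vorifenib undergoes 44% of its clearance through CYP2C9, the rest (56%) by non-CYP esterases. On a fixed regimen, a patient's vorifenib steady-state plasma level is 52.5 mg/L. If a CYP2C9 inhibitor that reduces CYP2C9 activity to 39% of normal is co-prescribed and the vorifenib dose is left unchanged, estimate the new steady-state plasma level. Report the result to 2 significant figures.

72 mg/L

The CYP2C9 pathway (44% of clearance) drops to 0.39× activity: 0.44 × 0.39 = 0.1716.
The remaining 56% of clearance is unaffected.
Relative clearance = 0.1716 + 0.56 = 0.7316.
With dosing unchanged, steady-state plasma level scales as 1/CL: 52.5 / 0.7316 = 72 mg/L.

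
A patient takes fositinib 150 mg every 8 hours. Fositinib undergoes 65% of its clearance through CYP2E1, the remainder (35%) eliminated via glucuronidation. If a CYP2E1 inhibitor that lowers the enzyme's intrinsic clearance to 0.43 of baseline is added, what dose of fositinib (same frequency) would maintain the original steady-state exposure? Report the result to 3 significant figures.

94.4 mg

The CYP2E1 pathway (65% of clearance) falls to 0.43× activity: 0.65 × 0.43 = 0.2795.
The remaining 35% of clearance is unaffected.
New clearance relative to baseline: 0.2795 + 0.35 = 0.6295.
To maintain the same steady-state level, dose must scale with clearance: new dose = 150 × 0.6295 = 94.4 mg.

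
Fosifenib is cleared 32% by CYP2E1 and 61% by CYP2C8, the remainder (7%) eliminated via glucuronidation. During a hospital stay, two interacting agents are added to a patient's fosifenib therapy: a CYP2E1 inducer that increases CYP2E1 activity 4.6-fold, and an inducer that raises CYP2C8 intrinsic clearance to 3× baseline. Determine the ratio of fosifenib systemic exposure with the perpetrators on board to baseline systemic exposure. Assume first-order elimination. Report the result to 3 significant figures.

0.297

CYP2E1: 0.32 × 4.6 = 1.472
CYP2C8: 0.61 × 3 = 1.83
Other: 0.07 (unchanged)
CL_new/CL_old = 1.472 + 1.83 + 0.07 = 3.372.
Because systemic exposure varies inversely with clearance, the combined effect is 1 / 3.372 = 0.297.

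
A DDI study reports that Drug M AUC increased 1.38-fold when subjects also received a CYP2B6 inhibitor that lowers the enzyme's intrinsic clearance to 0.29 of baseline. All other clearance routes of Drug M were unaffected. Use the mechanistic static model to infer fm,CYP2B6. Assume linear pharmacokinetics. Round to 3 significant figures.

CL'/CL = 1 / 1.38 = 0.7246
0.29·fm + (1 − fm) = 0.7246
fm = (0.7246 − 1) / (0.29 − 1) = 0.388

0.388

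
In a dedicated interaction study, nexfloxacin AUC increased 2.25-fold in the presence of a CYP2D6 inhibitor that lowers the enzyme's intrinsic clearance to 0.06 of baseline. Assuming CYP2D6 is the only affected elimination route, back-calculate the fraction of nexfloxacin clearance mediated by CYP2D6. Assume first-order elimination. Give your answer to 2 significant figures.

0.59

Let x = fm,CYP2D6. Because AUC ∝ 1/CL, relative clearance fell to 1/2.25 = 0.4444.
Only the CYP2D6 route changed, so 0.4444 = x·0.06 + (1 − x), giving x = 0.59.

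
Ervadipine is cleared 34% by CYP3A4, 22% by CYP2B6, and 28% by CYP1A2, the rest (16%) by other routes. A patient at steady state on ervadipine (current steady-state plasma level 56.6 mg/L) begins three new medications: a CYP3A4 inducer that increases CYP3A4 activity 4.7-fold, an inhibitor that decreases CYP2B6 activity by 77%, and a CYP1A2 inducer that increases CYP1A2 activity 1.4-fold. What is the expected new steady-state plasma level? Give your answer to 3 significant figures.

25.7 mg/L

The CYP3A4 pathway (34% of clearance) increases to 4.7× activity: 0.34 × 4.7 = 1.598.
The CYP2B6 pathway (22% of clearance) drops to 0.23× activity: 0.22 × 0.23 = 0.0506.
The CYP1A2 pathway (28% of clearance) rises to 1.4× activity: 0.28 × 1.4 = 0.392.
The remaining 16% of clearance is unaffected.
New clearance relative to baseline: 1.598 + 0.0506 + 0.392 + 0.16 = 2.2006.
New steady-state plasma level = 56.6 / 2.2006 = 25.7 mg/L (concentration scales inversely with clearance).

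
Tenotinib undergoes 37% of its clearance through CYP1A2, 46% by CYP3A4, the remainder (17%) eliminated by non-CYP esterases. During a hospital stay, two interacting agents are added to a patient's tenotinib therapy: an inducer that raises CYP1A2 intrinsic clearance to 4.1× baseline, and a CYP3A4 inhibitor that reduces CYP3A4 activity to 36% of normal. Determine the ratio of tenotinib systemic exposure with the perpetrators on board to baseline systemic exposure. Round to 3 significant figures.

The CYP1A2 pathway (37% of clearance) is boosted to 4.1× activity: 0.37 × 4.1 = 1.517.
The CYP3A4 pathway (46% of clearance) falls to 0.36× activity: 0.46 × 0.36 = 0.1656.
Non-CYP routes (17%) are unchanged.
Relative clearance = 1.517 + 0.1656 + 0.17 = 1.8526.
Systemic exposure ∝ 1/CL: fold-change = 1 / 1.8526 = 0.540.

0.540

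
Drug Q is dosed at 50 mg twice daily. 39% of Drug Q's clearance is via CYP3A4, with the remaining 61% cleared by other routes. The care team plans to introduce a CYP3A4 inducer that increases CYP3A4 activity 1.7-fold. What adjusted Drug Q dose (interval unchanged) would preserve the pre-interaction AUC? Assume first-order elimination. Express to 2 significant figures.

The CYP3A4 pathway (39% of clearance) rises to 1.7× activity: 0.39 × 1.7 = 0.663.
Non-CYP routes (61%) are unchanged.
Relative clearance = 0.663 + 0.61 = 1.273.
To maintain the same steady-state level, dose must scale with clearance: new dose = 50 × 1.273 = 64 mg.

64 mg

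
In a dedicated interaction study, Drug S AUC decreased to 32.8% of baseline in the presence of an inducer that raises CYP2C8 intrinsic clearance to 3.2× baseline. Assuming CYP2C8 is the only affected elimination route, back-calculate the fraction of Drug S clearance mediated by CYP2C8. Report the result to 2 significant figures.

0.93

Let x = fm,CYP2C8. Because AUC ∝ 1/CL, relative clearance rose to 1/0.328 = 3.049.
Setting x·3.2 + (1 − x) = 3.049 and solving: x = (3.049 − 1)/(3.2 − 1) = 0.93.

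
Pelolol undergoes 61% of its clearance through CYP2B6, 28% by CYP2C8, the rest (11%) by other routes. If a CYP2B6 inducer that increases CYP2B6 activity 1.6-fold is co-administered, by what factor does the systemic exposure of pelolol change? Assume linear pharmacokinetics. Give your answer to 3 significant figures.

0.732

The CYP2B6 pathway (61% of clearance) is boosted to 1.6× activity: 0.61 × 1.6 = 0.976.
CYP2C8 (28%) and the residual 11% are unaffected.
Relative clearance = 0.976 + 0.28 + 0.11 = 1.366.
Systemic exposure ratio = CL_old/CL_new = 1 / 1.366 = 0.732.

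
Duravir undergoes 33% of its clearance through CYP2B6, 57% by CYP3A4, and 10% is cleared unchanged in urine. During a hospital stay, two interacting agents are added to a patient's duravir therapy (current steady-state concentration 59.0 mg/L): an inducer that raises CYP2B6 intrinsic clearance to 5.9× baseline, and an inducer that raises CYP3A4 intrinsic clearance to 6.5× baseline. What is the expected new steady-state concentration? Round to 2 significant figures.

10 mg/L

CYP2B6: 0.33 × 5.9 = 1.947
CYP3A4: 0.57 × 6.5 = 3.705
Other: 0.1 (unchanged)
Relative clearance = 1.947 + 3.705 + 0.1 = 5.752.
Steady-state concentration ∝ 1/CL: new value = 59.0 / 5.752 = 10 mg/L.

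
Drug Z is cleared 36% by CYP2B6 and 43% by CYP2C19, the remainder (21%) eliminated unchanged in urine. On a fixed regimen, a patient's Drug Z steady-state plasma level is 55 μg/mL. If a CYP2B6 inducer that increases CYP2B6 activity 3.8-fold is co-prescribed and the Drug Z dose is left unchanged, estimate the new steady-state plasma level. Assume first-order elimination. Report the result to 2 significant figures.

27 μg/mL

The CYP2B6 pathway (36% of clearance) increases to 3.8× activity: 0.36 × 3.8 = 1.368.
CYP2C19 (43%) and the residual 21% are unaffected.
Relative clearance = 1.368 + 0.43 + 0.21 = 2.008.
With dosing unchanged, steady-state plasma level scales as 1/CL: 55 / 2.008 = 27 μg/mL.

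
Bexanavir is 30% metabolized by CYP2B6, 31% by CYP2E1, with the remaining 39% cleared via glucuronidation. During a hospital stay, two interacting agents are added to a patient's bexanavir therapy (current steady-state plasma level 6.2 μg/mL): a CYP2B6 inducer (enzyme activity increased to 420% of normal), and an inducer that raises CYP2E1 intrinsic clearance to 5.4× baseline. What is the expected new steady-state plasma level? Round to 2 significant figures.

The CYP2B6 pathway (30% of clearance) increases to 4.2× activity: 0.3 × 4.2 = 1.26.
The CYP2E1 pathway (31% of clearance) rises to 5.4× activity: 0.31 × 5.4 = 1.674.
Non-CYP routes (39%) are unchanged.
Relative clearance = 1.26 + 1.674 + 0.39 = 3.324.
Steady-state plasma level ∝ 1/CL: new value = 6.2 / 3.324 = 1.9 μg/mL.

1.9 μg/mL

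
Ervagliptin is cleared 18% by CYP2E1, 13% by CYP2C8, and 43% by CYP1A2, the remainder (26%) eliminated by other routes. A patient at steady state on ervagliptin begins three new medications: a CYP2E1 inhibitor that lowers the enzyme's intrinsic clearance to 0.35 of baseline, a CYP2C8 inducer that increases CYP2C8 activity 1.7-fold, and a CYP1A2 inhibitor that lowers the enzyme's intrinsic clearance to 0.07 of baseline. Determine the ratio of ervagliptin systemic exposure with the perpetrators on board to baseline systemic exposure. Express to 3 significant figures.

1.74

The CYP2E1 pathway (18% of clearance) drops to 0.35× activity: 0.18 × 0.35 = 0.063.
The CYP2C8 pathway (13% of clearance) increases to 1.7× activity: 0.13 × 1.7 = 0.221.
The CYP1A2 pathway (43% of clearance) falls to 0.07× activity: 0.43 × 0.07 = 0.0301.
The remaining 26% of clearance is unaffected.
New clearance relative to baseline: 0.063 + 0.221 + 0.0301 + 0.26 = 0.5741.
Systemic exposure ∝ 1/CL: fold-change = 1 / 0.5741 = 1.74.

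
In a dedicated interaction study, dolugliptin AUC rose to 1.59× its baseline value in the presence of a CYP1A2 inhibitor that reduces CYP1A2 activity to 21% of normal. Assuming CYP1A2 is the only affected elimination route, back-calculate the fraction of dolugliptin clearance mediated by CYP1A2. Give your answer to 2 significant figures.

0.47

CL'/CL = 1 / 1.59 = 0.6289
0.21·fm + (1 − fm) = 0.6289
fm = (0.6289 − 1) / (0.21 − 1) = 0.47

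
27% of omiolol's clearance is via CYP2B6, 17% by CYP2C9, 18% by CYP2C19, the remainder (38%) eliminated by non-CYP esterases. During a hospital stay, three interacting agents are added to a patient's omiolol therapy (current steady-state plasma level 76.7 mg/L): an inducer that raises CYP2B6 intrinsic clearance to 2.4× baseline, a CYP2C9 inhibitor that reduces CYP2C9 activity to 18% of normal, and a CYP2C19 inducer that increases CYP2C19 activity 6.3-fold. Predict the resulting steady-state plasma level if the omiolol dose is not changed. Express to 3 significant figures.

The CYP2B6 pathway (27% of clearance) rises to 2.4× activity: 0.27 × 2.4 = 0.648.
The CYP2C9 pathway (17% of clearance) is reduced to 0.18× activity: 0.17 × 0.18 = 0.0306.
The CYP2C19 pathway (18% of clearance) is boosted to 6.3× activity: 0.18 × 6.3 = 1.134.
The remaining 38% of clearance is unaffected.
New clearance relative to baseline: 0.648 + 0.0306 + 1.134 + 0.38 = 2.1926.
New steady-state plasma level = 76.7 / 2.1926 = 35.0 mg/L (concentration scales inversely with clearance).

35.0 mg/L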